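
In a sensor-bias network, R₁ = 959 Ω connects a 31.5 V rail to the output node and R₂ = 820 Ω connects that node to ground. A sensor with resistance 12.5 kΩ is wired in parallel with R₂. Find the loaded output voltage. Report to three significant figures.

The load sits in parallel with R₂: R₂‖R_L = (820 × 12500) / (820 + 12500) = 769.5 Ω.
V_out = 31.5 × 769.5 / (959 + 769.5) = 31.5 × 769.5/1729 = 14.0 V.

V_out ≈ 14.0 V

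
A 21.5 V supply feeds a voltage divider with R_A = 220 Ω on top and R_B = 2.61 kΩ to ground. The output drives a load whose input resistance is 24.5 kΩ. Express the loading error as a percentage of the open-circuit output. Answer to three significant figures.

The divider's output (Thévenin) resistance is R_A‖R_B = 202.9 Ω.
Fractional drop under load = R_th/(R_th + R_L) = 202.9 / (202.9 + 24500) = 0.008214.
So the output falls by 0.821 %.

0.821 %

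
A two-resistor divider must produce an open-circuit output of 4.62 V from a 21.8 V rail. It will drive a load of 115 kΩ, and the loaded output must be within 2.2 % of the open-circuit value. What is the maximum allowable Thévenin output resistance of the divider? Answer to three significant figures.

Loading drop = R_th/(R_th + R_L) ≤ 0.0220, so R_th ≤ R_L · ε/(1−ε) = 115 kΩ × 0.0220/0.9780 = 2.59 kΩ.

R_th ≤ 2.59 kΩ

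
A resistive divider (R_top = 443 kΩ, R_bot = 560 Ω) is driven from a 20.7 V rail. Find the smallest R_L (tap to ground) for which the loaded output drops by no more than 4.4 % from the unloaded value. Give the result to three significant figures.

Output resistance R_th = R_top‖R_bot = (443000 × 560)/443600 = 559.3 Ω.
The fractional drop is R_th/(R_th + R_L); requiring this ≤ 0.0440 gives R_L ≥ R_th(1/0.0440 − 1) = 559.3 × 21.73 = 12.2 kΩ.

R_L(min) ≈ 12.2 kΩ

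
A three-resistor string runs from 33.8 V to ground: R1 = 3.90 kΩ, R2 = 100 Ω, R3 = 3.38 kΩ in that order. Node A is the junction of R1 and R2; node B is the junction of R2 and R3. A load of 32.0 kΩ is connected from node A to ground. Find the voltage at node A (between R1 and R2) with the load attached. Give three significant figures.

Below node A the series string R2+R3 = 3480 Ω sits in parallel with the 32000 Ω load: 3139 Ω.
V_A = 33.8 × 3139/(3900 + 3139) = 15.1 V.

V ≈ 15.1 V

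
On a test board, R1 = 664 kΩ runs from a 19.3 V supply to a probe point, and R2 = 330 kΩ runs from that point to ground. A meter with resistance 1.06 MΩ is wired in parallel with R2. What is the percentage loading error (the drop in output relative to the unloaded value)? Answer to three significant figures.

Unloaded V = 19.3 × 330/994.0 = 6.407 V.
Loaded: R2‖R_L = 251.7 kΩ, giving V = 19.3 × 251.7/915.7 = 5.304 V.
Drop = (6.407 − 5.304) / 6.407 = 17.2 %.

17.2 %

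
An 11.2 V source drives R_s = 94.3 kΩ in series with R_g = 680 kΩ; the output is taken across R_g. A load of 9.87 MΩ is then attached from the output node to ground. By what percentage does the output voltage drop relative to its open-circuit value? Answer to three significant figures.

0.832 %

The divider's output (Thévenin) resistance is R_s‖R_g = 82.82 kΩ.
Fractional drop under load = R_th/(R_th + R_L) = 82.82 / (82.82 + 9870) = 0.008321.
So the output falls by 0.832 %.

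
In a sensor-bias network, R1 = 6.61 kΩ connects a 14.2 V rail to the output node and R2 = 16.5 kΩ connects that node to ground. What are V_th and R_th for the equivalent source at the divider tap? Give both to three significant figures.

V_th = 10.1 V, R_th = 4.72 kΩ

V_th is the open-circuit tap voltage: 14.2 × 16.5/(6.61 + 16.5) = 10.1 V.
With the supply zeroed, R1 and R2 appear in parallel from the tap: R_th = R1‖R2 = (6.61 × 16.5)/23.11 = 4.72 kΩ.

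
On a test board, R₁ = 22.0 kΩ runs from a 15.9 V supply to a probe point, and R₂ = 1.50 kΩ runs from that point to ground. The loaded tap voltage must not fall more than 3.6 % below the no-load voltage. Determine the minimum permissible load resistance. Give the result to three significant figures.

R_L(min) ≈ 37.6 kΩ

Output resistance R_th = R₁‖R₂ = (22.0 × 1.50)/23.50 = 1.404 kΩ.
The fractional drop is R_th/(R_th + R_L); requiring this ≤ 0.0360 gives R_L ≥ R_th(1/0.0360 − 1) = 1.404 × 26.78 = 37.6 kΩ.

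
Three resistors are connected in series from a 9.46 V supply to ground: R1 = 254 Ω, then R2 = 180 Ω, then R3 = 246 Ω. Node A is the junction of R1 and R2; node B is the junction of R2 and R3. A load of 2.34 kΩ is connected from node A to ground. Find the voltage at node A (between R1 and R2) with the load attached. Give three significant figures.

V ≈ 5.55 V

Below node A the series string R2+R3 = 426.0 Ω sits in parallel with the 2340 Ω load: 360.4 Ω.
V_A = 9.46 × 360.4/(254 + 360.4) = 5.55 V.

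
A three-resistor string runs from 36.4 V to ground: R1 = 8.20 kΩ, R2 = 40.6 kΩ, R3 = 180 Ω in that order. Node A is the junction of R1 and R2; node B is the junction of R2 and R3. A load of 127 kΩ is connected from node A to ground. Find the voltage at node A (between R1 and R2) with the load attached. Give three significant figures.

V ≈ 28.8 V

Below node A the series string R2+R3 = 40780 Ω sits in parallel with the 127000 Ω load: 30870 Ω.
V_A = 36.4 × 30870/(8200 + 30870) = 28.8 V.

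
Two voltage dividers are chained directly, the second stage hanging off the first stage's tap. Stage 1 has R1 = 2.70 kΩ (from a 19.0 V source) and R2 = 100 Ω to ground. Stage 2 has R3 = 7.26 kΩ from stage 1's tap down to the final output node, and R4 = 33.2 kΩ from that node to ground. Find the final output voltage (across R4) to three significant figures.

Stage 2 presents R3+R4 = 40460 Ω as a load on stage 1's tap.
Stage 1's lower leg becomes R2‖(R3+R4) = 99.75 Ω, so V_mid = 19.0 × 99.75/2800 = 0.6770 V.
Stage 2 is itself unloaded: V_out = V_mid × R4/(R3+R4) = 0.6770 × 33200/40460 = 0.555 V.

V_out ≈ 0.555 V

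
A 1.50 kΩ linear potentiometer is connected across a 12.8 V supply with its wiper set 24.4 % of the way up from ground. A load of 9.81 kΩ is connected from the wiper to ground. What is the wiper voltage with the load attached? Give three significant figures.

The wiper splits the pot into (1−α)R = 1134 Ω above and αR = 366.0 Ω below.
Lower section ‖ load = 352.8 Ω.
V_wiper = 12.8 × 352.8/(1134 + 352.8) = 3.04 V.

V ≈ 3.04 V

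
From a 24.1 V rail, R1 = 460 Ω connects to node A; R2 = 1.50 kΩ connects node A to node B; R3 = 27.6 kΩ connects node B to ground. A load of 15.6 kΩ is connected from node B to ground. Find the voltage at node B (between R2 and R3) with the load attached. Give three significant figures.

V ≈ 20.1 V

At node B, R3 is in parallel with the load: R3‖R_L = 9967 Ω.
Below node A the resistance is R2 + (R3‖R_L) = 11470 Ω, so V_A = 24.1 × 11470/11930 = 23.17 V.
Then V_B = V_A × (R3‖R_L)/(R2 + R3‖R_L) = 23.17 × 9967/11470 = 20.1 V.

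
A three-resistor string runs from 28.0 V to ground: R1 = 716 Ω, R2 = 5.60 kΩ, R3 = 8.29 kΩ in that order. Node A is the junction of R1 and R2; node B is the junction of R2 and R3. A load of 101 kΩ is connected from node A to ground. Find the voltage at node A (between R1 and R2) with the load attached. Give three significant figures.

Below node A the series string R2+R3 = 13890 Ω sits in parallel with the 101000 Ω load: 12210 Ω.
V_A = 28.0 × 12210/(716 + 12210) = 26.4 V.

V ≈ 26.4 V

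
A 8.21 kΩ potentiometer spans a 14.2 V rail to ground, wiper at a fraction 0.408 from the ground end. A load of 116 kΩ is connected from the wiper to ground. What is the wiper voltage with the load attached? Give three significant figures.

V ≈ 5.70 V

The wiper splits the pot into (1−α)R = 4.860 kΩ above and αR = 3.350 kΩ below.
Lower section ‖ load = 3.256 kΩ.
V_wiper = 14.2 × 3.256/(4.860 + 3.256) = 5.70 V.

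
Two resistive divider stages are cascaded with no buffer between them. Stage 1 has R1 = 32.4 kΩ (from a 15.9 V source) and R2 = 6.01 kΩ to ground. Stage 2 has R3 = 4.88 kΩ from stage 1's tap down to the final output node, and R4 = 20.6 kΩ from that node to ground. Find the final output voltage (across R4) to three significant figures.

Stage 2 presents R3+R4 = 25.48 kΩ as a load on stage 1's tap.
Stage 1's lower leg becomes R2‖(R3+R4) = 4.863 kΩ, so V_mid = 15.9 × 4.863/37.26 = 2.075 V.
Stage 2 is itself unloaded: V_out = V_mid × R4/(R3+R4) = 2.075 × 20.6/25.48 = 1.68 V.

V_out ≈ 1.68 V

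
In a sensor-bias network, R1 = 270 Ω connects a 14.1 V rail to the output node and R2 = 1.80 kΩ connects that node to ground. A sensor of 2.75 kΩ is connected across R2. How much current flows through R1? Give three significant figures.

I ≈ 10.4 mA

R2‖R_L = 1088 Ω, so the source sees R1 + R2‖R_L = 1358 Ω.
I = 14.1 V / 1358 Ω = 10.4 mA.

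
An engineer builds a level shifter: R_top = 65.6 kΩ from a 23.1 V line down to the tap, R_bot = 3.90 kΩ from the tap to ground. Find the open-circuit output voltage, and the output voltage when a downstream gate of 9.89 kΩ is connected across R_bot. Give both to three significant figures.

Unloaded: 1.30 V; loaded: 0.945 V

Open-circuit: V = 23.1 × 3.90/(65.6 + 3.90) = 1.30 V.
With the load, R_bot becomes R_bot‖R_L = 2.797 kΩ, so V = 23.1 × 2.797/68.40 = 0.945 V.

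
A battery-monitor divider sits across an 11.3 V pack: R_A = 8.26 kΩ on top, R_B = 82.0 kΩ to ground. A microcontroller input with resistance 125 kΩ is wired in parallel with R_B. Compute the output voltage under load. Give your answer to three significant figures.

V_out ≈ 9.68 V

The load sits in parallel with R_B: R_B‖R_L = (82.0 × 125) / (82.0 + 125) = 49.52 kΩ.
V_out = 11.3 × 49.52 / (8.26 + 49.52) = 11.3 × 49.52/57.78 = 9.68 V.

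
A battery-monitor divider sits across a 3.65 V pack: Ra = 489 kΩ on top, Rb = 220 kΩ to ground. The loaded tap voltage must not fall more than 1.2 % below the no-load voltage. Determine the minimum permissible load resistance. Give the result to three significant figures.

Output resistance R_th = Ra‖Rb = (489 × 220)/709.0 = 151.7 kΩ.
The fractional drop is R_th/(R_th + R_L); requiring this ≤ 0.0120 gives R_L ≥ R_th(1/0.0120 − 1) = 151.7 × 82.33 = 12.5 MΩ.

R_L(min) ≈ 12.5 MΩ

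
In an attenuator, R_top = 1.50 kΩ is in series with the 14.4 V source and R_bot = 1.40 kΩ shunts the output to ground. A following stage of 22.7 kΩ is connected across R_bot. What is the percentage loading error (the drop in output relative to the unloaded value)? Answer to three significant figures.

3.09 %

The divider's output (Thévenin) resistance is R_top‖R_bot = 0.7241 kΩ.
Fractional drop under load = R_th/(R_th + R_L) = 0.7241 / (0.7241 + 22.7) = 0.03091.
So the output falls by 3.09 %.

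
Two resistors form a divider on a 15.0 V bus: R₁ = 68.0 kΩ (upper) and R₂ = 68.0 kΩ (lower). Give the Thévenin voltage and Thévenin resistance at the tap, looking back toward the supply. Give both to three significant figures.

V_th = 7.50 V, R_th = 34.0 kΩ

V_th is the open-circuit tap voltage: 15.0 × 68.0/(68.0 + 68.0) = 7.50 V.
With the supply zeroed, R₁ and R₂ appear in parallel from the tap: R_th = R₁‖R₂ = (68.0 × 68.0)/136.0 = 34.0 kΩ.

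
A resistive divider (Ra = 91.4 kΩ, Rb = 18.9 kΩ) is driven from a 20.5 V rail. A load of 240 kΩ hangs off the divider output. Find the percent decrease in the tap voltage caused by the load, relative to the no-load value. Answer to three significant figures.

The divider's output (Thévenin) resistance is Ra‖Rb = 15.66 kΩ.
Fractional drop under load = R_th/(R_th + R_L) = 15.66 / (15.66 + 240) = 0.06126.
So the output falls by 6.13 %.

6.13 %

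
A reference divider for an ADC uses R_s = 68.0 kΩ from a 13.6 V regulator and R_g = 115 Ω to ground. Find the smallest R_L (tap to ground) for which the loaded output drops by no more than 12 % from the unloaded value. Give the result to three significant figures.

R_L(min) ≈ 842 Ω

Output resistance R_th = R_s‖R_g = (68000 × 115)/68120 = 114.8 Ω.
The fractional drop is R_th/(R_th + R_L); requiring this ≤ 0.120 gives R_L ≥ R_th(1/0.120 − 1) = 114.8 × 7.333 = 842 Ω.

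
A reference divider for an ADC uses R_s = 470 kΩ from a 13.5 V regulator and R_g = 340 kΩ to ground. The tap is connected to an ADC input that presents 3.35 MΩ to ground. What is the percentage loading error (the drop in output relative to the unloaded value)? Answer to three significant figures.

5.56 %

The divider's output (Thévenin) resistance is R_s‖R_g = 197.3 kΩ.
Fractional drop under load = R_th/(R_th + R_L) = 197.3 / (197.3 + 3350) = 0.05562.
So the output falls by 5.56 %.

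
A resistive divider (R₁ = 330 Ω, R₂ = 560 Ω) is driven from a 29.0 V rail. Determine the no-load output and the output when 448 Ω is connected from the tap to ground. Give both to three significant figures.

Open-circuit: V = 29.0 × 560/(330 + 560) = 18.2 V.
With the load, R₂ becomes R₂‖R_L = 248.9 Ω, so V = 29.0 × 248.9/578.9 = 12.5 V.

Unloaded: 18.2 V; loaded: 12.5 V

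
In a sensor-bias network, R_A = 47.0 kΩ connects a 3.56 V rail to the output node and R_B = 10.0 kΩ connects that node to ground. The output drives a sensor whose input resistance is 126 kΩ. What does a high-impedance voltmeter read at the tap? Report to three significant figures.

The load sits in parallel with R_B: R_B‖R_L = (10.0 × 126) / (10.0 + 126) = 9.265 kΩ.
V_out = 3.56 × 9.265 / (47.0 + 9.265) = 3.56 × 9.265/56.26 = 0.586 V.
(Unloaded it would have been 0.625 V.)

V_out ≈ 0.586 V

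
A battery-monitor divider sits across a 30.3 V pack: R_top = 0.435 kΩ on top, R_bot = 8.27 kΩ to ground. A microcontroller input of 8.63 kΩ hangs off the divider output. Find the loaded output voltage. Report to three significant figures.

V_out ≈ 27.5 V

The load sits in parallel with R_bot: R_bot‖R_L = (8270 × 8630) / (8270 + 8630) = 4223 Ω.
V_out = 30.3 × 4223 / (435 + 4223) = 30.3 × 4223/4658 = 27.5 V.
(Unloaded it would have been 28.8 V.)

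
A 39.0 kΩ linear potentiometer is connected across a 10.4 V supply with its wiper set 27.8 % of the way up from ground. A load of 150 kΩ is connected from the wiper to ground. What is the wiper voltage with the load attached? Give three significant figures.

The wiper splits the pot into (1−α)R = 28.16 kΩ above and αR = 10.84 kΩ below.
Lower section ‖ load = 10.11 kΩ.
V_wiper = 10.4 × 10.11/(28.16 + 10.11) = 2.75 V.

V ≈ 2.75 V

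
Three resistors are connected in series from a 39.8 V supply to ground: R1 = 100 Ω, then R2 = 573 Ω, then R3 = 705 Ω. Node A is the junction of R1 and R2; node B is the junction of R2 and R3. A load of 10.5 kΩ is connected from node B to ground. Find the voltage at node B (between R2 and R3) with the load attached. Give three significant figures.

V ≈ 19.7 V

At node B, R3 is in parallel with the load: R3‖R_L = 660.6 Ω.
Below node A the resistance is R2 + (R3‖R_L) = 1234 Ω, so V_A = 39.8 × 1234/1334 = 36.82 V.
Then V_B = V_A × (R3‖R_L)/(R2 + R3‖R_L) = 36.82 × 660.6/1234 = 19.7 V.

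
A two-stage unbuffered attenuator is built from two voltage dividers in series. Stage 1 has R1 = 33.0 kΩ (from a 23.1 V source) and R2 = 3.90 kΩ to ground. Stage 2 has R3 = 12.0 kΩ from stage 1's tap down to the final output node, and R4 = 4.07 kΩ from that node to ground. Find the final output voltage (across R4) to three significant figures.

V_out ≈ 0.508 V

Stage 2 presents R3+R4 = 16.07 kΩ as a load on stage 1's tap.
Stage 1's lower leg becomes R2‖(R3+R4) = 3.138 kΩ, so V_mid = 23.1 × 3.138/36.14 = 2.006 V.
Stage 2 is itself unloaded: V_out = V_mid × R4/(R3+R4) = 2.006 × 4.07/16.07 = 0.508 V.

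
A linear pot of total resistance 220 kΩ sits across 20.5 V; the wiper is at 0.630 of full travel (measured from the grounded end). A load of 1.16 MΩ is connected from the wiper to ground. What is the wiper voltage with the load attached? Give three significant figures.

The wiper splits the pot into (1−α)R = 81.40 kΩ above and αR = 138.6 kΩ below.
Lower section ‖ load = 123.8 kΩ.
V_wiper = 20.5 × 123.8/(81.40 + 123.8) = 12.4 V.

V ≈ 12.4 V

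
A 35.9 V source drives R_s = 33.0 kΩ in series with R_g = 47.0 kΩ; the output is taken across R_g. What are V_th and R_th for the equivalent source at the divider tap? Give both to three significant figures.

V_th = 21.1 V, R_th = 19.4 kΩ

V_th is the open-circuit tap voltage: 35.9 × 47.0/(33.0 + 47.0) = 21.1 V.
With the supply zeroed, R_s and R_g appear in parallel from the tap: R_th = R_s‖R_g = (33.0 × 47.0)/80.00 = 19.4 kΩ.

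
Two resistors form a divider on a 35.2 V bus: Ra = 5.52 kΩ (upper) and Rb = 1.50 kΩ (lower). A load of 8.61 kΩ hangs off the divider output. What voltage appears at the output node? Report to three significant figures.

The load sits in parallel with Rb: Rb‖R_L = (1.50 × 8.61) / (1.50 + 8.61) = 1.277 kΩ.
V_out = 35.2 × 1.277 / (5.52 + 1.277) = 35.2 × 1.277/6.797 = 6.62 V.
(Unloaded it would have been 7.52 V.)

V_out ≈ 6.62 V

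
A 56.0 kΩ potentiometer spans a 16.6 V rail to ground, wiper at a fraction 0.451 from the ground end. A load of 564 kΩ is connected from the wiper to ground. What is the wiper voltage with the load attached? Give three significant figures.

V ≈ 7.31 V

The wiper splits the pot into (1−α)R = 30.74 kΩ above and αR = 25.26 kΩ below.
Lower section ‖ load = 24.17 kΩ.
V_wiper = 16.6 × 24.17/(30.74 + 24.17) = 7.31 V.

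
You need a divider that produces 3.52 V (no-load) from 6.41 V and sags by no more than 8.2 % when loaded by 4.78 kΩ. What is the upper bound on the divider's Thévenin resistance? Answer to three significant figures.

Loading drop = R_th/(R_th + R_L) ≤ 0.0820, so R_th ≤ R_L · ε/(1−ε) = 4.78 kΩ × 0.0820/0.9180 = 427 Ω.

R_th ≤ 427 Ω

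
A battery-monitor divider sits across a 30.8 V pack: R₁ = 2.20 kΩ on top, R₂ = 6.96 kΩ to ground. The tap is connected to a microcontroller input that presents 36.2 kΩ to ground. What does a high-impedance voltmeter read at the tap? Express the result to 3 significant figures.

The load sits in parallel with R₂: R₂‖R_L = (6.96 × 36.2) / (6.96 + 36.2) = 5.838 kΩ.
V_out = 30.8 × 5.838 / (2.20 + 5.838) = 30.8 × 5.838/8.038 = 22.4 V.
(Unloaded it would have been 23.4 V.)

V_out ≈ 22.4 V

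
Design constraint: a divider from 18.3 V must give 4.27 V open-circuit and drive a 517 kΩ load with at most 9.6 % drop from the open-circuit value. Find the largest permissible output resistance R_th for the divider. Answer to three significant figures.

R_th ≤ 54.9 kΩ

Loading drop = R_th/(R_th + R_L) ≤ 0.0960, so R_th ≤ R_L · ε/(1−ε) = 517 kΩ × 0.0960/0.9040 = 54.9 kΩ.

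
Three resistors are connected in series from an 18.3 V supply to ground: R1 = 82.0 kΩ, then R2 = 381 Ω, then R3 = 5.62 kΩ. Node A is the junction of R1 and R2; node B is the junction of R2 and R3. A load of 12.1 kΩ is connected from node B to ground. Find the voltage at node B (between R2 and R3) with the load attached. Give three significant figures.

At node B, R3 is in parallel with the load: R3‖R_L = 3838 Ω.
Below node A the resistance is R2 + (R3‖R_L) = 4219 Ω, so V_A = 18.3 × 4219/86220 = 0.8954 V.
Then V_B = V_A × (R3‖R_L)/(R2 + R3‖R_L) = 0.8954 × 3838/4219 = 0.815 V.

V ≈ 0.815 V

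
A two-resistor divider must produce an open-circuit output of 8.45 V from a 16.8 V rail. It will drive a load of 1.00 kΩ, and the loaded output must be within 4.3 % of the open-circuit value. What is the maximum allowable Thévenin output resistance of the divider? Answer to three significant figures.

R_th ≤ 44.9 Ω

Loading drop = R_th/(R_th + R_L) ≤ 0.0430, so R_th ≤ R_L · ε/(1−ε) = 1.00 kΩ × 0.0430/0.9570 = 44.9 Ω.
(Any R1, R2 with R2/(R1+R2) = 0.503 and R1‖R2 ≤ 44.9 Ω will meet the spec.)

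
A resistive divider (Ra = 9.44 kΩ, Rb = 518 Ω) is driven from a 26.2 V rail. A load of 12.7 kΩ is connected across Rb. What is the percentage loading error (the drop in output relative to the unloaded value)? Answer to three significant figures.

The divider's output (Thévenin) resistance is Ra‖Rb = 491.1 Ω.
Fractional drop under load = R_th/(R_th + R_L) = 491.1 / (491.1 + 12700) = 0.03723.
So the output falls by 3.72 %.

3.72 %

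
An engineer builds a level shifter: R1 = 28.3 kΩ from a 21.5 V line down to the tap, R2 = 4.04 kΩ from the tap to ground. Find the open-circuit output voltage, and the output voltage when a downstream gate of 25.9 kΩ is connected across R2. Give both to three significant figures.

Unloaded: 2.69 V; loaded: 2.36 V

Open-circuit: V = 21.5 × 4.04/(28.3 + 4.04) = 2.69 V.
With the load, R2 becomes R2‖R_L = 3.495 kΩ, so V = 21.5 × 3.495/31.79 = 2.36 V.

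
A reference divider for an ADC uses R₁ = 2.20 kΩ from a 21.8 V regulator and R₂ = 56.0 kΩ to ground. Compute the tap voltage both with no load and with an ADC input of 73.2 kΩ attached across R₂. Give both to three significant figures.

Open-circuit: V = 21.8 × 56.0/(2.20 + 56.0) = 21.0 V.
With the load, R₂ becomes R₂‖R_L = 31.73 kΩ, so V = 21.8 × 31.73/33.93 = 20.4 V.

Unloaded: 21.0 V; loaded: 20.4 V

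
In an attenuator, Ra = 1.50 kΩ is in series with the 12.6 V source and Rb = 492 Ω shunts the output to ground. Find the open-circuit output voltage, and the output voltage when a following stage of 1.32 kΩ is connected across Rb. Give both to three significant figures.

Open-circuit: V = 12.6 × 492/(1500 + 492) = 3.11 V.
With the load, Rb becomes Rb‖R_L = 358.4 Ω, so V = 12.6 × 358.4/1858 = 2.43 V.

Unloaded: 3.11 V; loaded: 2.43 V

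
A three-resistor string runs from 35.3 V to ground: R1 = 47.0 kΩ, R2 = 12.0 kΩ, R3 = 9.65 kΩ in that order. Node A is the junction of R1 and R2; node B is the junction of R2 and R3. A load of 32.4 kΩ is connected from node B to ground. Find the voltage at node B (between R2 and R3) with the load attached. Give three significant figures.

At node B, R3 is in parallel with the load: R3‖R_L = 7.435 kΩ.
Below node A the resistance is R2 + (R3‖R_L) = 19.44 kΩ, so V_A = 35.3 × 19.44/66.44 = 10.33 V.
Then V_B = V_A × (R3‖R_L)/(R2 + R3‖R_L) = 10.33 × 7.435/19.44 = 3.95 V.

V ≈ 3.95 V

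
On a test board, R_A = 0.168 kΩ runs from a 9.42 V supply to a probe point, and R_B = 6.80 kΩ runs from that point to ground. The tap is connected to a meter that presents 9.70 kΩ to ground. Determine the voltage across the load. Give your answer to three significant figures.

The load sits in parallel with R_B: R_B‖R_L = (6800 × 9700) / (6800 + 9700) = 3998 Ω.
V_out = 9.42 × 3998 / (168 + 3998) = 9.42 × 3998/4166 = 9.04 V.
(Unloaded it would have been 9.19 V.)

V_out ≈ 9.04 V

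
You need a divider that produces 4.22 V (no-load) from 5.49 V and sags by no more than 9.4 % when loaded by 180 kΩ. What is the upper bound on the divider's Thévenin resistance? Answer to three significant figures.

R_th ≤ 18.7 kΩ

Loading drop = R_th/(R_th + R_L) ≤ 0.0940, so R_th ≤ R_L · ε/(1−ε) = 180 kΩ × 0.0940/0.9060 = 18.7 kΩ.
(Any R1, R2 with R2/(R1+R2) = 0.769 and R1‖R2 ≤ 18.7 kΩ will meet the spec.)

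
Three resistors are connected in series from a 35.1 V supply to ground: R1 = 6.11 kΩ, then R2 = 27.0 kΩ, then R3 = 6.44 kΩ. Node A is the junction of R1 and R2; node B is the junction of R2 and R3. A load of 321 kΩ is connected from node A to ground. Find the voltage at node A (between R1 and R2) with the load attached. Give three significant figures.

V ≈ 29.2 V

Below node A the series string R2+R3 = 33.44 kΩ sits in parallel with the 321 kΩ load: 30.29 kΩ.
V_A = 35.1 × 30.29/(6.11 + 30.29) = 29.2 V.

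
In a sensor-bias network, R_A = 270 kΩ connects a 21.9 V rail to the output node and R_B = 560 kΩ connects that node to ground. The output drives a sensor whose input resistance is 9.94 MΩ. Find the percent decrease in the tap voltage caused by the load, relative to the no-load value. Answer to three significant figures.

The divider's output (Thévenin) resistance is R_A‖R_B = 182.2 kΩ.
Fractional drop under load = R_th/(R_th + R_L) = 182.2 / (182.2 + 9940) = 0.01800.
So the output falls by 1.80 %.

1.80 %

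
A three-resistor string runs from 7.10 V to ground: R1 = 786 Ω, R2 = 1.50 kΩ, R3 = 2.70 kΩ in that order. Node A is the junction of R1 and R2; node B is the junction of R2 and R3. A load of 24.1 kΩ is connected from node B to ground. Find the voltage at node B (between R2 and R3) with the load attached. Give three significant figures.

At node B, R3 is in parallel with the load: R3‖R_L = 2428 Ω.
Below node A the resistance is R2 + (R3‖R_L) = 3928 Ω, so V_A = 7.10 × 3928/4714 = 5.916 V.
Then V_B = V_A × (R3‖R_L)/(R2 + R3‖R_L) = 5.916 × 2428/3928 = 3.66 V.

V ≈ 3.66 V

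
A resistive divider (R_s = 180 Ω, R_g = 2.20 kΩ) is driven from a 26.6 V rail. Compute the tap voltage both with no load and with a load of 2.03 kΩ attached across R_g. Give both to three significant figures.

Open-circuit: V = 26.6 × 2200/(180 + 2200) = 24.6 V.
With the load, R_g becomes R_g‖R_L = 1056 Ω, so V = 26.6 × 1056/1236 = 22.7 V.

Unloaded: 24.6 V; loaded: 22.7 V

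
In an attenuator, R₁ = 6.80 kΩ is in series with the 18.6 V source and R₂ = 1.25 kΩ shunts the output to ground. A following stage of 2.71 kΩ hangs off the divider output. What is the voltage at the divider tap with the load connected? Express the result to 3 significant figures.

V_out ≈ 2.08 V

The load sits in parallel with R₂: R₂‖R_L = (1.25 × 2.71) / (1.25 + 2.71) = 0.8554 kΩ.
V_out = 18.6 × 0.8554 / (6.80 + 0.8554) = 18.6 × 0.8554/7.655 = 2.08 V.
(Unloaded it would have been 2.89 V.)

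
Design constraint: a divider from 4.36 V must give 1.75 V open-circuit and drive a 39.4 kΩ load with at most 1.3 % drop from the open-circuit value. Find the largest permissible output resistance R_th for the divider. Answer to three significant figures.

R_th ≤ 519 Ω

Loading drop = R_th/(R_th + R_L) ≤ 0.0130, so R_th ≤ R_L · ε/(1−ε) = 39.4 kΩ × 0.0130/0.9870 = 519 Ω.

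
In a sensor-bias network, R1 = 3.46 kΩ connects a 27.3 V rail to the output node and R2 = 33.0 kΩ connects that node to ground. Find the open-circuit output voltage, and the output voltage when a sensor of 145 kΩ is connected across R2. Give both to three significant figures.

Open-circuit: V = 27.3 × 33.0/(3.46 + 33.0) = 24.7 V.
With the load, R2 becomes R2‖R_L = 26.88 kΩ, so V = 27.3 × 26.88/30.34 = 24.2 V.

Unloaded: 24.7 V; loaded: 24.2 V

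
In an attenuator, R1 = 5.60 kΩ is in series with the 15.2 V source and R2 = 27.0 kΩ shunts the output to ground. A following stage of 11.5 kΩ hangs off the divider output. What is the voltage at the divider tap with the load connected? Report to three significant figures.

The load sits in parallel with R2: R2‖R_L = (27.0 × 11.5) / (27.0 + 11.5) = 8.065 kΩ.
V_out = 15.2 × 8.065 / (5.60 + 8.065) = 15.2 × 8.065/13.66 = 8.97 V.

V_out ≈ 8.97 V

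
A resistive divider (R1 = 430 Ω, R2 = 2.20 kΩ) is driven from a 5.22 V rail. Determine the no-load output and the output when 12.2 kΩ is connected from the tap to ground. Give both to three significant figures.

Open-circuit: V = 5.22 × 2200/(430 + 2200) = 4.37 V.
With the load, R2 becomes R2‖R_L = 1864 Ω, so V = 5.22 × 1864/2294 = 4.24 V.

Unloaded: 4.37 V; loaded: 4.24 V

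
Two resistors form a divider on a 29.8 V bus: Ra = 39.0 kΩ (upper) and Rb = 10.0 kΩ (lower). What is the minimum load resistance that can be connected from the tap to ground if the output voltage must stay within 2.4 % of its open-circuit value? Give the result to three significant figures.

R_L(min) ≈ 324 kΩ

Output resistance R_th = Ra‖Rb = (39.0 × 10.0)/49.00 = 7.959 kΩ.
The fractional drop is R_th/(R_th + R_L); requiring this ≤ 0.0240 gives R_L ≥ R_th(1/0.0240 − 1) = 7.959 × 40.67 = 324 kΩ.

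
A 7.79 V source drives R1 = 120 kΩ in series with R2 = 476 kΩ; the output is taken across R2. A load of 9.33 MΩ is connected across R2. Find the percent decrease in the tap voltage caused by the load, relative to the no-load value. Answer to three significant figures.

1.02 %

The divider's output (Thévenin) resistance is R1‖R2 = 95.84 kΩ.
Fractional drop under load = R_th/(R_th + R_L) = 95.84 / (95.84 + 9330) = 0.01017.
So the output falls by 1.02 %.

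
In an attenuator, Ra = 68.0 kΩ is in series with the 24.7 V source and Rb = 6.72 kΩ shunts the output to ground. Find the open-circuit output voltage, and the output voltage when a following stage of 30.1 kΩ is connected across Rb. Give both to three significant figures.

Unloaded: 2.22 V; loaded: 1.85 V

Open-circuit: V = 24.7 × 6.72/(68.0 + 6.72) = 2.22 V.
With the load, Rb becomes Rb‖R_L = 5.494 kΩ, so V = 24.7 × 5.494/73.49 = 1.85 V.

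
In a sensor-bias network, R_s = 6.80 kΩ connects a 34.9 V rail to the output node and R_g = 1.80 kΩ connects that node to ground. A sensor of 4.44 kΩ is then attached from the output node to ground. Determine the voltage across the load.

The load sits in parallel with R_g: R_g‖R_L = (1.80 × 4.44) / (1.80 + 4.44) = 1.281 kΩ.
V_out = 34.9 × 1.281 / (6.80 + 1.281) = 34.9 × 1.281/8.081 = 5.53 V.

V_out ≈ 5.53 V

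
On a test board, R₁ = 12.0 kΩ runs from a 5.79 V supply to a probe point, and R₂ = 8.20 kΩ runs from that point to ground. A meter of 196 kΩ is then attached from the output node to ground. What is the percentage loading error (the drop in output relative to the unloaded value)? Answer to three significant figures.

The divider's output (Thévenin) resistance is R₁‖R₂ = 4.871 kΩ.
Fractional drop under load = R_th/(R_th + R_L) = 4.871 / (4.871 + 196) = 0.02425.
So the output falls by 2.43 %.

2.43 %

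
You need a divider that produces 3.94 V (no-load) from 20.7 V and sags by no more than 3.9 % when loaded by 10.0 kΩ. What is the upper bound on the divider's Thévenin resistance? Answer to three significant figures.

Loading drop = R_th/(R_th + R_L) ≤ 0.0390, so R_th ≤ R_L · ε/(1−ε) = 10.0 kΩ × 0.0390/0.9610 = 406 Ω.

R_th ≤ 406 Ω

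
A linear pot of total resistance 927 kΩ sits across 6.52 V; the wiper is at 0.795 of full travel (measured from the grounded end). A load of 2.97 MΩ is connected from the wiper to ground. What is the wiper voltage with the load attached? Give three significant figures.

V ≈ 4.93 V

The wiper splits the pot into (1−α)R = 190.0 kΩ above and αR = 737.0 kΩ below.
Lower section ‖ load = 590.5 kΩ.
V_wiper = 6.52 × 590.5/(190.0 + 590.5) = 4.93 V.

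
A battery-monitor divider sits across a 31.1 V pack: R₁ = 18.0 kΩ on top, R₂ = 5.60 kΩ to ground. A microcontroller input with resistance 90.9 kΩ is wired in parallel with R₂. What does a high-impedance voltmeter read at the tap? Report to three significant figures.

V_out ≈ 7.05 V

The load sits in parallel with R₂: R₂‖R_L = (5.60 × 90.9) / (5.60 + 90.9) = 5.275 kΩ.
V_out = 31.1 × 5.275 / (18.0 + 5.275) = 31.1 × 5.275/23.28 = 7.05 V.
(Unloaded it would have been 7.38 V.)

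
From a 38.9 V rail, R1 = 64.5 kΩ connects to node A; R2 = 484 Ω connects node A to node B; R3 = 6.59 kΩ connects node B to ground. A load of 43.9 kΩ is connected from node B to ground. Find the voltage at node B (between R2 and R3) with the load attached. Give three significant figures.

V ≈ 3.15 V

At node B, R3 is in parallel with the load: R3‖R_L = 5730 Ω.
Below node A the resistance is R2 + (R3‖R_L) = 6214 Ω, so V_A = 38.9 × 6214/70710 = 3.418 V.
Then V_B = V_A × (R3‖R_L)/(R2 + R3‖R_L) = 3.418 × 5730/6214 = 3.15 V.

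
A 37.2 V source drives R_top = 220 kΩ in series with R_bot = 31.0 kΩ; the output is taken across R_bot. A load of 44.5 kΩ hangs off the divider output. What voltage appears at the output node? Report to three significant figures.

The load sits in parallel with R_bot: R_bot‖R_L = (31.0 × 44.5) / (31.0 + 44.5) = 18.27 kΩ.
V_out = 37.2 × 18.27 / (220 + 18.27) = 37.2 × 18.27/238.3 = 2.85 V.

V_out ≈ 2.85 V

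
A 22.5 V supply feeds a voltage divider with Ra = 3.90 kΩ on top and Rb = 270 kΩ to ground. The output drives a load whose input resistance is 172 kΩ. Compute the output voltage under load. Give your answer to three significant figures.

The load sits in parallel with Rb: Rb‖R_L = (270 × 172) / (270 + 172) = 105.1 kΩ.
V_out = 22.5 × 105.1 / (3.90 + 105.1) = 22.5 × 105.1/109.0 = 21.7 V.
(Unloaded it would have been 22.2 V.)

V_out ≈ 21.7 V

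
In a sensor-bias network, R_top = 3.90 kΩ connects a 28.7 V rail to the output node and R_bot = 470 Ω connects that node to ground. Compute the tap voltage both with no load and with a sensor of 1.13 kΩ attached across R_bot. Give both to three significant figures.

Unloaded: 3.09 V; loaded: 2.25 V

Open-circuit: V = 28.7 × 470/(3900 + 470) = 3.09 V.
With the load, R_bot becomes R_bot‖R_L = 331.9 Ω, so V = 28.7 × 331.9/4232 = 2.25 V.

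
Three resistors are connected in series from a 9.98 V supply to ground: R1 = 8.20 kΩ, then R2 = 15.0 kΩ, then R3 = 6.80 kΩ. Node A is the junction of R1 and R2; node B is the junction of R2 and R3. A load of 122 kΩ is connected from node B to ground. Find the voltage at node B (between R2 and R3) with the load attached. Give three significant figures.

At node B, R3 is in parallel with the load: R3‖R_L = 6.441 kΩ.
Below node A the resistance is R2 + (R3‖R_L) = 21.44 kΩ, so V_A = 9.98 × 21.44/29.64 = 7.219 V.
Then V_B = V_A × (R3‖R_L)/(R2 + R3‖R_L) = 7.219 × 6.441/21.44 = 2.17 V.

V ≈ 2.17 V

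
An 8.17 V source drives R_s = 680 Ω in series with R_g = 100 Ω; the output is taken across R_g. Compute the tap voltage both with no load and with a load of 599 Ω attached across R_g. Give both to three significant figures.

Unloaded: 1.05 V; loaded: 0.914 V

Open-circuit: V = 8.17 × 100/(680 + 100) = 1.05 V.
With the load, R_g becomes R_g‖R_L = 85.69 Ω, so V = 8.17 × 85.69/765.7 = 0.914 V.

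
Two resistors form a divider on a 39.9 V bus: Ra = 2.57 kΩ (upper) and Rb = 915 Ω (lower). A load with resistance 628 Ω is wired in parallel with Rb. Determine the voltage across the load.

The load sits in parallel with Rb: Rb‖R_L = (915 × 628) / (915 + 628) = 372.4 Ω.
V_out = 39.9 × 372.4 / (2570 + 372.4) = 39.9 × 372.4/2942 = 5.05 V.
(Unloaded it would have been 10.5 V.)

V_out ≈ 5.05 V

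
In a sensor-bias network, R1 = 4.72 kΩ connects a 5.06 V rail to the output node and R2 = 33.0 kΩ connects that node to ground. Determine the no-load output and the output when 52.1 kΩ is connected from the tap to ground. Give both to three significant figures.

Unloaded: 4.43 V; loaded: 4.10 V

Open-circuit: V = 5.06 × 33.0/(4.72 + 33.0) = 4.43 V.
With the load, R2 becomes R2‖R_L = 20.20 kΩ, so V = 5.06 × 20.20/24.92 = 4.10 V.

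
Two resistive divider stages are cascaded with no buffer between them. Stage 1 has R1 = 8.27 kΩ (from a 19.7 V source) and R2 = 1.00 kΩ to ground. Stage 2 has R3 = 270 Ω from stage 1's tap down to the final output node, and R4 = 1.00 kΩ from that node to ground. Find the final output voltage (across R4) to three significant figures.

Stage 2 presents R3+R4 = 1270 Ω as a load on stage 1's tap.
Stage 1's lower leg becomes R2‖(R3+R4) = 559.5 Ω, so V_mid = 19.7 × 559.5/8829 = 1.248 V.
Stage 2 is itself unloaded: V_out = V_mid × R4/(R3+R4) = 1.248 × 1000/1270 = 0.983 V.

V_out ≈ 0.983 V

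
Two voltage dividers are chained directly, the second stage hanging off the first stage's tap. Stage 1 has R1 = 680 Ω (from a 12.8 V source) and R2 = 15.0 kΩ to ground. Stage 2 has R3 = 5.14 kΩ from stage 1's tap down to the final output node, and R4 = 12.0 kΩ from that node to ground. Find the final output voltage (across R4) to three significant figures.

Stage 2 presents R3+R4 = 17140 Ω as a load on stage 1's tap.
Stage 1's lower leg becomes R2‖(R3+R4) = 7999 Ω, so V_mid = 12.8 × 7999/8679 = 11.80 V.
Stage 2 is itself unloaded: V_out = V_mid × R4/(R3+R4) = 11.80 × 12000/17140 = 8.26 V.

V_out ≈ 8.26 V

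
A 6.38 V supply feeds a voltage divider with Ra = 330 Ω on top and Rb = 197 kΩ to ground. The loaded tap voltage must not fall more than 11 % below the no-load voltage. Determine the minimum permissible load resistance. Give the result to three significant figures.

Output resistance R_th = Ra‖Rb = (330 × 197000)/197300 = 329.4 Ω.
The fractional drop is R_th/(R_th + R_L); requiring this ≤ 0.110 gives R_L ≥ R_th(1/0.110 − 1) = 329.4 × 8.091 = 2.67 kΩ.

R_L(min) ≈ 2.67 kΩ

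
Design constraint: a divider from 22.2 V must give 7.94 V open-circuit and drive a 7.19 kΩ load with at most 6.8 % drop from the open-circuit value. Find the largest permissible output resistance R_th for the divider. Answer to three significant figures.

Loading drop = R_th/(R_th + R_L) ≤ 0.0680, so R_th ≤ R_L · ε/(1−ε) = 7.19 kΩ × 0.0680/0.9320 = 525 Ω.
(Any R1, R2 with R2/(R1+R2) = 0.358 and R1‖R2 ≤ 525 Ω will meet the spec.)

R_th ≤ 525 Ω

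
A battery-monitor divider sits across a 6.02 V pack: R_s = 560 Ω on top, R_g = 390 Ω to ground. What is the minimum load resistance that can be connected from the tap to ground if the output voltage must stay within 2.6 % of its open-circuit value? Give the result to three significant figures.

Output resistance R_th = R_s‖R_g = (560 × 390)/950.0 = 229.9 Ω.
The fractional drop is R_th/(R_th + R_L); requiring this ≤ 0.0260 gives R_L ≥ R_th(1/0.0260 − 1) = 229.9 × 37.46 = 8.61 kΩ.

R_L(min) ≈ 8.61 kΩ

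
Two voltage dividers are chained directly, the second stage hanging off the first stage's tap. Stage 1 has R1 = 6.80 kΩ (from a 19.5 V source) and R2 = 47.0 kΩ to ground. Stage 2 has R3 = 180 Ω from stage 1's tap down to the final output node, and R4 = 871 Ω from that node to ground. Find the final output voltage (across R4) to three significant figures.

V_out ≈ 2.12 V

Stage 2 presents R3+R4 = 1051 Ω as a load on stage 1's tap.
Stage 1's lower leg becomes R2‖(R3+R4) = 1028 Ω, so V_mid = 19.5 × 1028/7828 = 2.561 V.
Stage 2 is itself unloaded: V_out = V_mid × R4/(R3+R4) = 2.561 × 871/1051 = 2.12 V.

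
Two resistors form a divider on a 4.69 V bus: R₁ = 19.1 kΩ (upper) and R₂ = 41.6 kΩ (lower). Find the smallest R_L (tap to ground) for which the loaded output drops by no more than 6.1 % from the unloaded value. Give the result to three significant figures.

Output resistance R_th = R₁‖R₂ = (19.1 × 41.6)/60.70 = 13.09 kΩ.
The fractional drop is R_th/(R_th + R_L); requiring this ≤ 0.0610 gives R_L ≥ R_th(1/0.0610 − 1) = 13.09 × 15.39 = 201 kΩ.

R_L(min) ≈ 201 kΩ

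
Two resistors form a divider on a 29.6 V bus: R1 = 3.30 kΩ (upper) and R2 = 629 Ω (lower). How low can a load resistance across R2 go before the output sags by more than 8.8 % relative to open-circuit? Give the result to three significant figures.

R_L(min) ≈ 5.48 kΩ

Output resistance R_th = R1‖R2 = (3300 × 629)/3929 = 528.3 Ω.
The fractional drop is R_th/(R_th + R_L); requiring this ≤ 0.0880 gives R_L ≥ R_th(1/0.0880 − 1) = 528.3 × 10.36 = 5.48 kΩ.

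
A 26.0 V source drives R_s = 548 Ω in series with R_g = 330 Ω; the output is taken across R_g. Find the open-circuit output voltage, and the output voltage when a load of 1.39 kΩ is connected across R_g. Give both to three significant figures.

Open-circuit: V = 26.0 × 330/(548 + 330) = 9.77 V.
With the load, R_g becomes R_g‖R_L = 266.7 Ω, so V = 26.0 × 266.7/814.7 = 8.51 V.

Unloaded: 9.77 V; loaded: 8.51 V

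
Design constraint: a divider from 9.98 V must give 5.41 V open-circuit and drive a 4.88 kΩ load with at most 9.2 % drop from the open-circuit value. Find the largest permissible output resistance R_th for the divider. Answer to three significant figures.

R_th ≤ 494 Ω

Loading drop = R_th/(R_th + R_L) ≤ 0.0920, so R_th ≤ R_L · ε/(1−ε) = 4.88 kΩ × 0.0920/0.9080 = 494 Ω.
(Any R1, R2 with R2/(R1+R2) = 0.542 and R1‖R2 ≤ 494 Ω will meet the spec.)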